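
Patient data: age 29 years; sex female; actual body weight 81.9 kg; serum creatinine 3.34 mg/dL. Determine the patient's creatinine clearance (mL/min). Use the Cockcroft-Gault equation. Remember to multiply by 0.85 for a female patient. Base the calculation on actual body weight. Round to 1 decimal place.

CrCl = (140 − 29) × 81.9 / (72 × 3.34) × 0.85 = 9090.9 / 240.48 × 0.85 ≈ 32.1 mL/min

32.1 mL/min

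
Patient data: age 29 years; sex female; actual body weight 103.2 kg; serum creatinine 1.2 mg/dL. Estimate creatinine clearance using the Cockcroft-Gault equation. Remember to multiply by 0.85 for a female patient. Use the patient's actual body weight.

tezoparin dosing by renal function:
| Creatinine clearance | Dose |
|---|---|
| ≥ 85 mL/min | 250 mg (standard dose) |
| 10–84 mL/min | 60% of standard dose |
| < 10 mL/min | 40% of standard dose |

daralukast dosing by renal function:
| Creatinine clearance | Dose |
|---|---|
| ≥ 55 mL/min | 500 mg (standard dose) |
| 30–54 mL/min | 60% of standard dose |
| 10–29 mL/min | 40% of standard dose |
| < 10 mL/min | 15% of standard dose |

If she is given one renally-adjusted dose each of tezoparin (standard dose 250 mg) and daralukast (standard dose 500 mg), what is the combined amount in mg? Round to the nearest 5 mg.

750 mg

CrCl = (140 − 29) × 103.2 / (72 × 1.2) × 0.85 = 11455.2 / 86.40 × 0.85 ≈ 112.7 mL/min
CrCl ≈ 113 mL/min.
tezoparin: ≥ 85 mL/min → 100% of 250 mg = 250 mg.
daralukast: ≥ 55 mL/min → 100% of 500 mg = 500 mg.
Total = 250 + 500 = 750 mg.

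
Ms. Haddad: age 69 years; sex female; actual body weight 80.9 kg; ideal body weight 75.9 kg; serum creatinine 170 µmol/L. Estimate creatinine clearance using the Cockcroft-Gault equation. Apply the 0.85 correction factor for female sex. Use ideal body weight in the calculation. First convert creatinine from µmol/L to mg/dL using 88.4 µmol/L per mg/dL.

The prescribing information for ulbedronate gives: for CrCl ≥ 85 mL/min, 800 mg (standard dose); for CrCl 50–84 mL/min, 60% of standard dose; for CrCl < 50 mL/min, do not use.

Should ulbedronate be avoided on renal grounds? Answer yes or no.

SCr = 170 / 88.4 = 1.923 mg/dL
CrCl = (140 − 69) × 75.9 / (72 × 1.923) × 0.85 = 5388.9 / 138.46 × 0.85 ≈ 33.1 mL/min
CrCl ≈ 33 mL/min, which is < 50 mL/min.

yes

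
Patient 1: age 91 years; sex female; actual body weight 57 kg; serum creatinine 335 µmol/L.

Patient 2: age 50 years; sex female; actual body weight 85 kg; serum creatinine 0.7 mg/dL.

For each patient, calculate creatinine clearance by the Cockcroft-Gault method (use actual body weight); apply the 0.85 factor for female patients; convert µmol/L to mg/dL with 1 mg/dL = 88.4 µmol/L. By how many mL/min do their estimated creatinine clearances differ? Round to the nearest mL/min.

Patient 1: SCr = 335 / 88.4 = 3.79 mg/dL
Patient 1: CrCl = (140 − 91) × 57 / (72 × 3.79) × 0.85 = 2793.0 / 272.88 × 0.85 ≈ 8.7 mL/min
Patient 2: CrCl = (140 − 50) × 85 / (72 × 0.7) × 0.85 = 7650.0 / 50.40 × 0.85 ≈ 129.0 mL/min
|8.7 − 129.0| = 120.3 mL/min

120 mL/min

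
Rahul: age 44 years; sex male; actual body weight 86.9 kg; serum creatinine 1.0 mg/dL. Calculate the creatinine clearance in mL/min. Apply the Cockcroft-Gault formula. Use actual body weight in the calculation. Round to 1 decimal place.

115.9 mL/min

CrCl = (140 − 44) × 86.9 / (72 × 1) = 8342.4 / 72.00 ≈ 115.9 mL/min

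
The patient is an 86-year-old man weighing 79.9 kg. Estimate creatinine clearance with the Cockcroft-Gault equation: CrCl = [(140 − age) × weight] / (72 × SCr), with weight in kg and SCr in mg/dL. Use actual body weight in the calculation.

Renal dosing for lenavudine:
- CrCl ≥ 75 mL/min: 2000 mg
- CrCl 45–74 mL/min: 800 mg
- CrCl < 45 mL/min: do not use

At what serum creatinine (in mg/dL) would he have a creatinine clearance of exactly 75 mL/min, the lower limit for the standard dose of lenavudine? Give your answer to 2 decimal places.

0.80 mg/dL

Standard dose requires CrCl ≥ 75 mL/min.
Set (140 − 86) × 79.9 / (72 × SCr) = 75
SCr = (140 − 86) × 79.9 / (72 × 75) = 0.799 mg/dL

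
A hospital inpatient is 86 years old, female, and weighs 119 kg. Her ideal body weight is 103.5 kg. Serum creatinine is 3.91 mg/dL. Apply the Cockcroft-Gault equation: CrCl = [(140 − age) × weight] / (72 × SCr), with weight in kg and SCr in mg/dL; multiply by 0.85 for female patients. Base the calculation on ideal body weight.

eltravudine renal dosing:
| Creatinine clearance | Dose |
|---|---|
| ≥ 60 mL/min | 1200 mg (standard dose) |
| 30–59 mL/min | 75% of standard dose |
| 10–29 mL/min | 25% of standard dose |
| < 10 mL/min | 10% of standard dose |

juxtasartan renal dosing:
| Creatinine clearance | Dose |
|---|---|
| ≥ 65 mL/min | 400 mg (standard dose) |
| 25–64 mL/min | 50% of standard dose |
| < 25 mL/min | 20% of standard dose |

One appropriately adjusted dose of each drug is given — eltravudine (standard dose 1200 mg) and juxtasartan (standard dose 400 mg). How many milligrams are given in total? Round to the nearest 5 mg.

380 mg

CrCl = (140 − 86) × 103.5 / (72 × 3.91) × 0.85 = 5589.0 / 281.52 × 0.85 ≈ 16.9 mL/min
CrCl ≈ 17 mL/min.
eltravudine: 10–29 mL/min → 25% of 1200 mg = 300 mg.
juxtasartan: < 25 mL/min → 20% of 400 mg = 80 mg.
Total = 300 + 80 = 380 mg.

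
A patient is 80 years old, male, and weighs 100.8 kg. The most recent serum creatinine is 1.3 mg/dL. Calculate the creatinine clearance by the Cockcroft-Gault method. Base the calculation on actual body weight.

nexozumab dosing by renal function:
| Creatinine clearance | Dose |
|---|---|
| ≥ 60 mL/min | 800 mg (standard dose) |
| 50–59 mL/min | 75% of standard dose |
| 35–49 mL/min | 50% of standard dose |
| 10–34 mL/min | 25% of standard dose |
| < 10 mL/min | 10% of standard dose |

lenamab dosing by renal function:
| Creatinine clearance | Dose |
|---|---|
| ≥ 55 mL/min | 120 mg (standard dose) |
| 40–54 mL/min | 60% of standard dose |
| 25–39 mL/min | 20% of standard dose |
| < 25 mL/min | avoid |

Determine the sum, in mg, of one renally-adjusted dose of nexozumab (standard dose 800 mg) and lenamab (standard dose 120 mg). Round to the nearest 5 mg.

920 mg

CrCl = (140 − 80) × 100.8 / (72 × 1.3) = 6048.0 / 93.60 ≈ 64.6 mL/min
CrCl ≈ 65 mL/min.
nexozumab: ≥ 60 mL/min → 100% of 800 mg = 800 mg.
lenamab: ≥ 55 mL/min → 100% of 120 mg = 120 mg.
Total = 800 + 120 = 920 mg.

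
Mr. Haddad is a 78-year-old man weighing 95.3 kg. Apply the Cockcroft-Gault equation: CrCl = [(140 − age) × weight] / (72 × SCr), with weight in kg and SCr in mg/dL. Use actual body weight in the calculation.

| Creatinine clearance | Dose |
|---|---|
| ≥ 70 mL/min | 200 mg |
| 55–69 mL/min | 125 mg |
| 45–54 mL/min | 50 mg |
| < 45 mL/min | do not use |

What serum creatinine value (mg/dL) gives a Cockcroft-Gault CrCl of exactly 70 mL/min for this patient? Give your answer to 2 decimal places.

1.17 mg/dL

Standard dose requires CrCl ≥ 70 mL/min.
Set (140 − 78) × 95.3 / (72 × SCr) = 70
SCr = (140 − 78) × 95.3 / (72 × 70) = 1.172 mg/dL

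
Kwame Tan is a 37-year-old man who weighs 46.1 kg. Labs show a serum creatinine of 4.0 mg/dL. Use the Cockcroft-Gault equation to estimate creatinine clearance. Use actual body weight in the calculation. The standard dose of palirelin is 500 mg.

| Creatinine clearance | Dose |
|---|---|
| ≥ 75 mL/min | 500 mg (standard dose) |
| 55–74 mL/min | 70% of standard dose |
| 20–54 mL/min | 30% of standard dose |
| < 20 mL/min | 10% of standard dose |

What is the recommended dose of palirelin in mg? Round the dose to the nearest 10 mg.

50 mg

CrCl = (140 − 37) × 46.1 / (72 × 4) = 4748.3 / 288.00 ≈ 16.5 mL/min
CrCl ≈ 16 mL/min → bracket < 20 mL/min.
10% of 500 mg = 50 mg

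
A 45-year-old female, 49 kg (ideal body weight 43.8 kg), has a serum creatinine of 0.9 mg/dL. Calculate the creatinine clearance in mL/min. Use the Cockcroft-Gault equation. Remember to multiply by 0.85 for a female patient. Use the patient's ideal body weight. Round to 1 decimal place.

54.6 mL/min

CrCl = (140 − 45) × 43.8 / (72 × 0.9) × 0.85 = 4161.0 / 64.80 × 0.85 ≈ 54.6 mL/min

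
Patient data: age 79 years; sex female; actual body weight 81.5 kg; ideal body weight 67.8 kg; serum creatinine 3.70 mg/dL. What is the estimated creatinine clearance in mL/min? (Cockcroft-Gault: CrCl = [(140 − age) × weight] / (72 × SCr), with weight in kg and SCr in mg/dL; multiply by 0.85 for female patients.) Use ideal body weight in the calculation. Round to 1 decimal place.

13.2 mL/min

CrCl = (140 − 79) × 67.8 / (72 × 3.7) × 0.85 = 4135.8 / 266.40 × 0.85 ≈ 13.2 mL/min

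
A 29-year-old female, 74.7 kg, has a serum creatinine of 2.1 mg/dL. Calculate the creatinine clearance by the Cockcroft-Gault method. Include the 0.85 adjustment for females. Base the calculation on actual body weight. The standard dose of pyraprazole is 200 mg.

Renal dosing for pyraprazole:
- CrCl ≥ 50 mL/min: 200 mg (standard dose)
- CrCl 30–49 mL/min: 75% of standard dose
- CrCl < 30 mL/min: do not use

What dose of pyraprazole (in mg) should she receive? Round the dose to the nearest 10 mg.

150 mg

CrCl = (140 − 29) × 74.7 / (72 × 2.1) × 0.85 = 8291.7 / 151.20 × 0.85 ≈ 46.6 mL/min
CrCl ≈ 47 mL/min → bracket 30–49 mL/min.
75% of 200 mg = 150 mg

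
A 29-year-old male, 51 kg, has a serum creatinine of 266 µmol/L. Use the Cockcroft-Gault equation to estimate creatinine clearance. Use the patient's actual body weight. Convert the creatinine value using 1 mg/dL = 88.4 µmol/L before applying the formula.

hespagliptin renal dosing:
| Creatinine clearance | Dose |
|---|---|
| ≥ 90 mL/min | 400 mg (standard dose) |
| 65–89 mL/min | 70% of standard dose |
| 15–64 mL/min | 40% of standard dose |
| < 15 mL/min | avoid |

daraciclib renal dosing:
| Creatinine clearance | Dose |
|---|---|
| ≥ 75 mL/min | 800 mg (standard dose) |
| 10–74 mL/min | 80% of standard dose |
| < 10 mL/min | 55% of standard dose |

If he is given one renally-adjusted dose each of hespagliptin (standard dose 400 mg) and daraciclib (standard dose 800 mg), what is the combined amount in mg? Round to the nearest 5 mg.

800 mg

SCr = 266 / 88.4 = 3.009 mg/dL
CrCl = (140 − 29) × 51 / (72 × 3.009) = 5661.0 / 216.65 ≈ 26.1 mL/min
CrCl ≈ 26 mL/min.
hespagliptin: 15–64 mL/min → 40% of 400 mg = 160 mg.
daraciclib: 10–74 mL/min → 80% of 800 mg = 640 mg.
Total = 160 + 640 = 800 mg.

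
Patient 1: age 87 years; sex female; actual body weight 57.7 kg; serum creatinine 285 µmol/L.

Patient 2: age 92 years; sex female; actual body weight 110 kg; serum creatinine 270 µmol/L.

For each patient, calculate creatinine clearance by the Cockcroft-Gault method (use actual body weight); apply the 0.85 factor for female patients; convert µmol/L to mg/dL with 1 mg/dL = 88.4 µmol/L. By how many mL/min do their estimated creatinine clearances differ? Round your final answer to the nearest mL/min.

Patient 1: SCr = 285 / 88.4 = 3.224 mg/dL
Patient 1: CrCl = (140 − 87) × 57.7 / (72 × 3.224) × 0.85 = 3058.1 / 232.13 × 0.85 ≈ 11.2 mL/min
Patient 2: SCr = 270 / 88.4 = 3.054 mg/dL
Patient 2: CrCl = (140 − 92) × 110 / (72 × 3.054) × 0.85 = 5280.0 / 219.89 × 0.85 ≈ 20.4 mL/min
|11.2 − 20.4| = 9.2 mL/min

9 mL/min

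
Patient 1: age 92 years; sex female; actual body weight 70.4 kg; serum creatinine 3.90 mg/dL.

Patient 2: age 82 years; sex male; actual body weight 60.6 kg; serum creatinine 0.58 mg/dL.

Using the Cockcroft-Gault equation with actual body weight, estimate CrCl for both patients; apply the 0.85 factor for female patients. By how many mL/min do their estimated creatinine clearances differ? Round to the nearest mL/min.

74 mL/min

Patient 1: CrCl = (140 − 92) × 70.4 / (72 × 3.9) × 0.85 = 3379.2 / 280.80 × 0.85 ≈ 10.2 mL/min
Patient 2: CrCl = (140 − 82) × 60.6 / (72 × 0.58) = 3514.8 / 41.76 ≈ 84.2 mL/min
|10.2 − 84.2| = 74.0 mL/min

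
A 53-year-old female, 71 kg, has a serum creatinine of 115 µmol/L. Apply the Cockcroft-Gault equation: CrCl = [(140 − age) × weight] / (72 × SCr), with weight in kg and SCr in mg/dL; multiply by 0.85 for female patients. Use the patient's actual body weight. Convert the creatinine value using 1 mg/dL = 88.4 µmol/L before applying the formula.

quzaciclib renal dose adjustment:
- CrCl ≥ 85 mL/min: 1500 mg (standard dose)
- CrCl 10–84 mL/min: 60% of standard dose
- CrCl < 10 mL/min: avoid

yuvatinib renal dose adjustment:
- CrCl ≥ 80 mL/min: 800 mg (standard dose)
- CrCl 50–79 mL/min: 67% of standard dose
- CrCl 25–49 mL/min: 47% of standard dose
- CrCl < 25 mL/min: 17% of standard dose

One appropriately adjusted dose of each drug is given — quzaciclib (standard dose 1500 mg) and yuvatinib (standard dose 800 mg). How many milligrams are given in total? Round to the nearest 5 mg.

SCr = 115 / 88.4 = 1.301 mg/dL
CrCl = (140 − 53) × 71 / (72 × 1.301) × 0.85 = 6177.0 / 93.67 × 0.85 ≈ 56.1 mL/min
CrCl ≈ 56 mL/min.
quzaciclib: 10–84 mL/min → 60% of 1500 mg = 900 mg.
yuvatinib: 50–79 mL/min → 67% of 800 mg = 536 mg.
Total = 900 + 536 = 1436 mg.

1435 mg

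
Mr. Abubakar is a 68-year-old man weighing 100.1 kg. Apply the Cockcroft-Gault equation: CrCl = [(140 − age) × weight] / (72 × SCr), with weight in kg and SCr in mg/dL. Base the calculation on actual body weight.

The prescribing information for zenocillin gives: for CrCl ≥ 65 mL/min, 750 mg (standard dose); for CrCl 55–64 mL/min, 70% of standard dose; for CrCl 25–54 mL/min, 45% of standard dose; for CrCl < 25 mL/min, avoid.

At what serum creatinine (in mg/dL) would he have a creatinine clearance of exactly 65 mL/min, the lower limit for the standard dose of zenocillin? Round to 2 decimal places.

1.54 mg/dL

Standard dose requires CrCl ≥ 65 mL/min.
Set (140 − 68) × 100.1 / (72 × SCr) = 65
SCr = (140 − 68) × 100.1 / (72 × 65) = 1.540 mg/dL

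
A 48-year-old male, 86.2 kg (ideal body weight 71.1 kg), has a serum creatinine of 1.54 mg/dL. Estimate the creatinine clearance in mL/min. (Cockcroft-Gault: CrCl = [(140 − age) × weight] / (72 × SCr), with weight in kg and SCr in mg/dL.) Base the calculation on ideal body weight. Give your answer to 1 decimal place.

59.0 mL/min

CrCl = (140 − 48) × 71.1 / (72 × 1.54) = 6541.2 / 110.88 ≈ 59.0 mL/min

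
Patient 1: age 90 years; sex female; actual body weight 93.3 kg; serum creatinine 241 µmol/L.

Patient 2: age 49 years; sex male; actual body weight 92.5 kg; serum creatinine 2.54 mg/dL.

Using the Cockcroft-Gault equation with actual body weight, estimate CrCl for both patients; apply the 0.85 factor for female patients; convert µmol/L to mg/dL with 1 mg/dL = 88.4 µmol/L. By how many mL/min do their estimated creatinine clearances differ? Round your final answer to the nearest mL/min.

Patient 1: SCr = 241 / 88.4 = 2.726 mg/dL
Patient 1: CrCl = (140 − 90) × 93.3 / (72 × 2.726) × 0.85 = 4665.0 / 196.27 × 0.85 ≈ 20.2 mL/min
Patient 2: CrCl = (140 − 49) × 92.5 / (72 × 2.54) = 8417.5 / 182.88 ≈ 46.0 mL/min
|20.2 − 46.0| = 25.8 mL/min

26 mL/min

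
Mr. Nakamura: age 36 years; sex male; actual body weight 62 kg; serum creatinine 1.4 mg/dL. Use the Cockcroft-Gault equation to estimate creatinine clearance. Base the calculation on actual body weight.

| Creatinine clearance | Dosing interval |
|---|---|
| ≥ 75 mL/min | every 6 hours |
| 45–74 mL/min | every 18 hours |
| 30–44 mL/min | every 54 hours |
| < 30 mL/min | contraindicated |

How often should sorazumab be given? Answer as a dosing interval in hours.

CrCl = (140 − 36) × 62 / (72 × 1.4) = 6448.0 / 100.80 ≈ 64.0 mL/min
CrCl ≈ 64 mL/min → bracket 45–74 mL/min → every 18 hours.

every 18 hours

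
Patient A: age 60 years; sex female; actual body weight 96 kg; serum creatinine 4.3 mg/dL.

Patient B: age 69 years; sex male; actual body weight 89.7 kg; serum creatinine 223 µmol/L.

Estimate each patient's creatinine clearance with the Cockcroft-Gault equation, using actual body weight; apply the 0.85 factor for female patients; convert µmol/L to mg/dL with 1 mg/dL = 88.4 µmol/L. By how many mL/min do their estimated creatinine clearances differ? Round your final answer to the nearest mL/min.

Patient A: CrCl = (140 − 60) × 96 / (72 × 4.3) × 0.85 = 7680.0 / 309.60 × 0.85 ≈ 21.1 mL/min
Patient B: SCr = 223 / 88.4 = 2.523 mg/dL
Patient B: CrCl = (140 − 69) × 89.7 / (72 × 2.523) = 6368.7 / 181.66 ≈ 35.1 mL/min
|21.1 − 35.1| = 14.0 mL/min

14 mL/min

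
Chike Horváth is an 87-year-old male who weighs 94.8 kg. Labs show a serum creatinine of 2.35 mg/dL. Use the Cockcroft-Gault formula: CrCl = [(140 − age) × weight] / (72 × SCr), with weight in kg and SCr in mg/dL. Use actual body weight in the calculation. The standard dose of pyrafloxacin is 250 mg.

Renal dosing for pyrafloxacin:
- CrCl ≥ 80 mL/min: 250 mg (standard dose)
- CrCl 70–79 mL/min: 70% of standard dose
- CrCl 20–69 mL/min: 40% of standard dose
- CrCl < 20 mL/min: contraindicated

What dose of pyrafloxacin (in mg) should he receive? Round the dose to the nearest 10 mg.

100 mg

CrCl = (140 − 87) × 94.8 / (72 × 2.35) = 5024.4 / 169.20 ≈ 29.7 mL/min
CrCl ≈ 30 mL/min → bracket 20–69 mL/min.
40% of 250 mg = 100 mg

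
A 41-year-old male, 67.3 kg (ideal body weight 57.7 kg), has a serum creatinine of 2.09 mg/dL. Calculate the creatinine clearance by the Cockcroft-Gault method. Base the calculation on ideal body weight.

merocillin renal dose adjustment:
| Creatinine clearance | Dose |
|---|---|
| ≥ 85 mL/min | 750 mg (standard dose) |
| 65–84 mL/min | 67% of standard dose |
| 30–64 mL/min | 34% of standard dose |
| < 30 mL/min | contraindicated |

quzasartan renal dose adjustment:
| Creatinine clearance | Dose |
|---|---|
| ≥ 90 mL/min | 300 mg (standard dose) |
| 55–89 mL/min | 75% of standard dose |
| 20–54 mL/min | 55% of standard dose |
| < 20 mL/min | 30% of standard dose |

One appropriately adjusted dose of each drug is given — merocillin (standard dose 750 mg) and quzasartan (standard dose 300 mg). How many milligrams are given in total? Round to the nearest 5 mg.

CrCl = (140 − 41) × 57.7 / (72 × 2.09) = 5712.3 / 150.48 ≈ 38.0 mL/min
CrCl ≈ 38 mL/min.
merocillin: 30–64 mL/min → 34% of 750 mg = 255 mg.
quzasartan: 20–54 mL/min → 55% of 300 mg = 165 mg.
Total = 255 + 165 = 420 mg.

420 mg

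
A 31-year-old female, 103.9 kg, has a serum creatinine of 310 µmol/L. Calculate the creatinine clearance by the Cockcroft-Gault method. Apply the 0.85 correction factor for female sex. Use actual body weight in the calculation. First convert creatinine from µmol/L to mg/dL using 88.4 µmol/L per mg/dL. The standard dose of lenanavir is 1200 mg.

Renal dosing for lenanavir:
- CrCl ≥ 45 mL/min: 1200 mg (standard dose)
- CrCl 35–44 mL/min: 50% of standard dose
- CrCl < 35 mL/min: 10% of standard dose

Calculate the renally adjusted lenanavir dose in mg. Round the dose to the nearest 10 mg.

SCr = 310 / 88.4 = 3.507 mg/dL
CrCl = (140 − 31) × 103.9 / (72 × 3.507) × 0.85 = 11325.1 / 252.50 × 0.85 ≈ 38.1 mL/min
CrCl ≈ 38 mL/min → bracket 35–44 mL/min.
50% of 1200 mg = 600 mg

600 mg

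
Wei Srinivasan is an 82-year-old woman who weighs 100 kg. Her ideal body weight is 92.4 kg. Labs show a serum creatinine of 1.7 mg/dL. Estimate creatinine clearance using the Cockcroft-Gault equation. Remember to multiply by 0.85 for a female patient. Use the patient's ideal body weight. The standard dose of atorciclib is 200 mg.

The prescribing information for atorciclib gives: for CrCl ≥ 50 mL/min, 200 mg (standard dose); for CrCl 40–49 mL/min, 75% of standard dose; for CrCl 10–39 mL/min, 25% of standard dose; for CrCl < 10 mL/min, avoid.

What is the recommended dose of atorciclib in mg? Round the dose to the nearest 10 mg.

50 mg

CrCl = (140 − 82) × 92.4 / (72 × 1.7) × 0.85 = 5359.2 / 122.40 × 0.85 ≈ 37.2 mL/min
CrCl ≈ 37 mL/min → bracket 10–39 mL/min.
25% of 200 mg = 50 mg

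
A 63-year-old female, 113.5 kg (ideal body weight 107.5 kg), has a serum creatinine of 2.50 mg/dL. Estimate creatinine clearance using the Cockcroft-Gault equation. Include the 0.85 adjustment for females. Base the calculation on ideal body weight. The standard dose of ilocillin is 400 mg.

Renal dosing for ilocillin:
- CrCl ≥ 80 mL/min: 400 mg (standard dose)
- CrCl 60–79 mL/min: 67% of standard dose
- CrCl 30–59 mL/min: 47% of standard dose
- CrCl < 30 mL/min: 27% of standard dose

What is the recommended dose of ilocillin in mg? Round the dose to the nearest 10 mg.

CrCl = (140 − 63) × 107.5 / (72 × 2.5) × 0.85 = 8277.5 / 180.00 × 0.85 ≈ 39.1 mL/min
CrCl ≈ 39 mL/min → bracket 30–59 mL/min.
47% of 400 mg = 188 mg → 190 mg

190 mg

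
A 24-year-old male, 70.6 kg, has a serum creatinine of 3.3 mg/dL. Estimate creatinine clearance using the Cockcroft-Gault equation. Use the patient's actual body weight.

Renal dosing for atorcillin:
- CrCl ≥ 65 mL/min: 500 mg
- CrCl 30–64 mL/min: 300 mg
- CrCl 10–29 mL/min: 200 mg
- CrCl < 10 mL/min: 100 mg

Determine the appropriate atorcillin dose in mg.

300 mg

CrCl = (140 − 24) × 70.6 / (72 × 3.3) = 8189.6 / 237.60 ≈ 34.5 mL/min
CrCl ≈ 34 mL/min → bracket 30–64 mL/min.
Dose for this bracket: 300 mg.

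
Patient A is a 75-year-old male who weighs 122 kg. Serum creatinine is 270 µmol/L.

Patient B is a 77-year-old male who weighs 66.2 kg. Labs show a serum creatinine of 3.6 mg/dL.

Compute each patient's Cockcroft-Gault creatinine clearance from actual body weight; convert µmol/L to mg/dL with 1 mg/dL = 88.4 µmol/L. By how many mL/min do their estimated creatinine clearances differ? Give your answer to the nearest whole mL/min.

20 mL/min

Patient A: SCr = 270 / 88.4 = 3.054 mg/dL
Patient A: CrCl = (140 − 75) × 122 / (72 × 3.054) = 7930.0 / 219.89 ≈ 36.1 mL/min
Patient B: CrCl = (140 − 77) × 66.2 / (72 × 3.6) = 4170.6 / 259.20 ≈ 16.1 mL/min
|36.1 − 16.1| = 20.0 mL/min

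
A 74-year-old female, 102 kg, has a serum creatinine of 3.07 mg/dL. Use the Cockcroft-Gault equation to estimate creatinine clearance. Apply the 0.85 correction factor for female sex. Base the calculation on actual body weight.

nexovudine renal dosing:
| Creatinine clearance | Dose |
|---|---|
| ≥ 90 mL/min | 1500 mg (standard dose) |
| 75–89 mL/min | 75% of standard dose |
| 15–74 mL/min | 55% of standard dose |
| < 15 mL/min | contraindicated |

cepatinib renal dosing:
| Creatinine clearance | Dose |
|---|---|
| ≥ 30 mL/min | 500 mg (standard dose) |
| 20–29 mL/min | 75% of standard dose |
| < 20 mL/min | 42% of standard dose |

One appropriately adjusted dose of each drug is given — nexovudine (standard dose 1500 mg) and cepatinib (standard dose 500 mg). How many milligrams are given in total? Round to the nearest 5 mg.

CrCl = (140 − 74) × 102 / (72 × 3.07) × 0.85 = 6732.0 / 221.04 × 0.85 ≈ 25.9 mL/min
CrCl ≈ 26 mL/min.
nexovudine: 15–74 mL/min → 55% of 1500 mg = 825 mg.
cepatinib: 20–29 mL/min → 75% of 500 mg = 375 mg.
Total = 825 + 375 = 1200 mg.

1200 mg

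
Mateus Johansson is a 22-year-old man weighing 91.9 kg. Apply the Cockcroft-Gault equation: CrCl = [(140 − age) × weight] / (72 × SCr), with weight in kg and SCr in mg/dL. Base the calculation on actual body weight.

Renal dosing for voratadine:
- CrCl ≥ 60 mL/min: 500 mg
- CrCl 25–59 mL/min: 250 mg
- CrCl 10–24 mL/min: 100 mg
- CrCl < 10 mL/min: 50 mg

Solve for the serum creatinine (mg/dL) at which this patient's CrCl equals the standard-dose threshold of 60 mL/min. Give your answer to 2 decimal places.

Standard dose requires CrCl ≥ 60 mL/min.
Set (140 − 22) × 91.9 / (72 × SCr) = 60
SCr = (140 − 22) × 91.9 / (72 × 60) = 2.510 mg/dL

2.51 mg/dL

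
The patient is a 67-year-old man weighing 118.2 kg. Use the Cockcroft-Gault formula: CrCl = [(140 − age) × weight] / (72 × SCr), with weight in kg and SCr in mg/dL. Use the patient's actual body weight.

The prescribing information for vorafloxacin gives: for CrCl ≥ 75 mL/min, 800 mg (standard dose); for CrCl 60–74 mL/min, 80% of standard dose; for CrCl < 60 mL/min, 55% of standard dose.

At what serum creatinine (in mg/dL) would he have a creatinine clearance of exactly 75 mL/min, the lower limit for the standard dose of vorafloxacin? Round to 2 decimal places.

Standard dose requires CrCl ≥ 75 mL/min.
Set (140 − 67) × 118.2 / (72 × SCr) = 75
SCr = (140 − 67) × 118.2 / (72 × 75) = 1.598 mg/dL

1.60 mg/dL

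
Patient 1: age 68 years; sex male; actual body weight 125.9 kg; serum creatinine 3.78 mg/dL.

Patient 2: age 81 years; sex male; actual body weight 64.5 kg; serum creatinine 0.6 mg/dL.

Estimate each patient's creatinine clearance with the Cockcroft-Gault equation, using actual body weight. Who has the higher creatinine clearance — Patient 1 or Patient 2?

Patient 1: CrCl = (140 − 68) × 125.9 / (72 × 3.78) = 9064.8 / 272.16 ≈ 33.3 mL/min
Patient 2: CrCl = (140 − 81) × 64.5 / (72 × 0.6) = 3805.5 / 43.20 ≈ 88.1 mL/min
33.3 vs 88.1 mL/min → Patient 2 is higher.

Patient 2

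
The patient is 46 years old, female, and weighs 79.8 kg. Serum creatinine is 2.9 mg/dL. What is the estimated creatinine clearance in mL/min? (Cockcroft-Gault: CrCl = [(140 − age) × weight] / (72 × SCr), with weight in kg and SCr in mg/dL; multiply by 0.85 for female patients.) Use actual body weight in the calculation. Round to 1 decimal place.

30.5 mL/min

CrCl = (140 − 46) × 79.8 / (72 × 2.9) × 0.85 = 7501.2 / 208.80 × 0.85 ≈ 30.5 mL/min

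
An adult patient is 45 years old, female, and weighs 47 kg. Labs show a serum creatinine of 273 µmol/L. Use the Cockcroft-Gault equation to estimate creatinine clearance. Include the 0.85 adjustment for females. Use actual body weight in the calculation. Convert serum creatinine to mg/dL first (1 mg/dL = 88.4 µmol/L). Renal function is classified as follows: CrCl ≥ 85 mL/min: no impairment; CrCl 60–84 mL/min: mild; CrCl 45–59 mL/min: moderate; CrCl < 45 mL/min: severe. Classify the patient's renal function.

severe

SCr = 273 / 88.4 = 3.088 mg/dL
CrCl = (140 − 45) × 47 / (72 × 3.088) × 0.85 = 4465.0 / 222.34 × 0.85 ≈ 17.1 mL/min
17 mL/min falls in the 'severe' range.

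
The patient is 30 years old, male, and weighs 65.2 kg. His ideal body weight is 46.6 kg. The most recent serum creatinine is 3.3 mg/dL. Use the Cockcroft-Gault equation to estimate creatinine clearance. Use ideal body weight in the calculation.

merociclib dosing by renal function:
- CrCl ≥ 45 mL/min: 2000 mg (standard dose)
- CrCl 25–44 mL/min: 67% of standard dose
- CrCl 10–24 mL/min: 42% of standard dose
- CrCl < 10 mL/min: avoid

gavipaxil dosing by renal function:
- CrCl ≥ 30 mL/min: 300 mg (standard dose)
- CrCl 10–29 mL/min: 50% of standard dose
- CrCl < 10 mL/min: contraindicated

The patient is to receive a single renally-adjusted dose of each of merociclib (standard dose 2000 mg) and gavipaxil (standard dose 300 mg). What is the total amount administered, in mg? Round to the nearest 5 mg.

990 mg

CrCl = (140 − 30) × 46.6 / (72 × 3.3) = 5126.0 / 237.60 ≈ 21.6 mL/min
CrCl ≈ 22 mL/min.
merociclib: 10–24 mL/min → 42% of 2000 mg = 840 mg.
gavipaxil: 10–29 mL/min → 50% of 300 mg = 150 mg.
Total = 840 + 150 = 990 mg.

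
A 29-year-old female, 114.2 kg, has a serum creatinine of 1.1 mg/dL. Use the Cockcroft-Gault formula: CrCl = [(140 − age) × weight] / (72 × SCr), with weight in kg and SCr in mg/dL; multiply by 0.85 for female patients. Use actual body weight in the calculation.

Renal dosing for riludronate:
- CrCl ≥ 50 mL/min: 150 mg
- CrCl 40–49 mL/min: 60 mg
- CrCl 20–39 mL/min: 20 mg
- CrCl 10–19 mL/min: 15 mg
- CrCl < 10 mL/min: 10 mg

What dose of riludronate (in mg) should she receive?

150 mg

CrCl = (140 − 29) × 114.2 / (72 × 1.1) × 0.85 = 12676.2 / 79.20 × 0.85 ≈ 136.0 mL/min
CrCl ≈ 136 mL/min → bracket ≥ 50 mL/min.
Dose for this bracket: 150 mg.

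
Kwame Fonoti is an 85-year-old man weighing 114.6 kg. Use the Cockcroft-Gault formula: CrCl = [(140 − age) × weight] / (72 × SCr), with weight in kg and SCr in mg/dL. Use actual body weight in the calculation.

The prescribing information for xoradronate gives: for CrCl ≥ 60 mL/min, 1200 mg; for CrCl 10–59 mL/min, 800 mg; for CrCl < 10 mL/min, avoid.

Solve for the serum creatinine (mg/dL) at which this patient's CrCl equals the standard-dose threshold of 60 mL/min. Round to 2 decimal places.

Standard dose requires CrCl ≥ 60 mL/min.
Set (140 − 85) × 114.6 / (72 × SCr) = 60
SCr = (140 − 85) × 114.6 / (72 × 60) = 1.459 mg/dL

1.46 mg/dL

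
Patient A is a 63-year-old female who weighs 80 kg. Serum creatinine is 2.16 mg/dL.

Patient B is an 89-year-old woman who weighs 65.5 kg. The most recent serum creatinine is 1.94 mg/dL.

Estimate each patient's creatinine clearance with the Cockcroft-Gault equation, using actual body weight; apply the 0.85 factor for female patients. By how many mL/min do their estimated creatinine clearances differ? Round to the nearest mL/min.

Patient A: CrCl = (140 − 63) × 80 / (72 × 2.16) × 0.85 = 6160.0 / 155.52 × 0.85 ≈ 33.7 mL/min
Patient B: CrCl = (140 − 89) × 65.5 / (72 × 1.94) × 0.85 = 3340.5 / 139.68 × 0.85 ≈ 20.3 mL/min
|33.7 − 20.3| = 13.4 mL/min

13 mL/min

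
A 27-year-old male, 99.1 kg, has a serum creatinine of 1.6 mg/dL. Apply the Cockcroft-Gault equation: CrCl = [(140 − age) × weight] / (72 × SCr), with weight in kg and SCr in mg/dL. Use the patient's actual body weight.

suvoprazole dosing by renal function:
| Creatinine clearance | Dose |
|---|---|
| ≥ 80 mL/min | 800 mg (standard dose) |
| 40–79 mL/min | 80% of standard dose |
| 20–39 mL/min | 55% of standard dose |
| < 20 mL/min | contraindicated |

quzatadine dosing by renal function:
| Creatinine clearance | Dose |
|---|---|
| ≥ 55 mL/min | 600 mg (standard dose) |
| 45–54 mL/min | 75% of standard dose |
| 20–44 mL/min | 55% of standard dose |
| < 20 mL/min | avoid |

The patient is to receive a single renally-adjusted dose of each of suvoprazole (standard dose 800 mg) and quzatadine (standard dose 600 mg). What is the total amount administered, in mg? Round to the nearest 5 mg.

CrCl = (140 − 27) × 99.1 / (72 × 1.6) = 11198.3 / 115.20 ≈ 97.2 mL/min
CrCl ≈ 97 mL/min.
suvoprazole: ≥ 80 mL/min → 100% of 800 mg = 800 mg.
quzatadine: ≥ 55 mL/min → 100% of 600 mg = 600 mg.
Total = 800 + 600 = 1400 mg.

1400 mg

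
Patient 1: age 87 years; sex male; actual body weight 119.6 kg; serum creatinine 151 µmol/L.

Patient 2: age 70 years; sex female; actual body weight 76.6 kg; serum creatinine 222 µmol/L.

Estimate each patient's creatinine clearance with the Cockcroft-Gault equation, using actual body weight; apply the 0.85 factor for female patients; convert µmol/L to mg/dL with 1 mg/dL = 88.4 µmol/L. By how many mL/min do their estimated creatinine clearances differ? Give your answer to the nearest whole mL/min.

26 mL/min

Patient 1: SCr = 151 / 88.4 = 1.708 mg/dL
Patient 1: CrCl = (140 − 87) × 119.6 / (72 × 1.708) = 6338.8 / 122.98 ≈ 51.5 mL/min
Patient 2: SCr = 222 / 88.4 = 2.511 mg/dL
Patient 2: CrCl = (140 − 70) × 76.6 / (72 × 2.511) × 0.85 = 5362.0 / 180.79 × 0.85 ≈ 25.2 mL/min
|51.5 − 25.2| = 26.3 mL/min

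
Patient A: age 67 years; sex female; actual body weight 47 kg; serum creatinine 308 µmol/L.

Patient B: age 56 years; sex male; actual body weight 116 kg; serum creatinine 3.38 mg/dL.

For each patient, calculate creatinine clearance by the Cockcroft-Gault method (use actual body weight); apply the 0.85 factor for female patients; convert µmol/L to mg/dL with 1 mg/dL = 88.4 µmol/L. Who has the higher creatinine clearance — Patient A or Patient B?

Patient B

Patient A: SCr = 308 / 88.4 = 3.484 mg/dL
Patient A: CrCl = (140 − 67) × 47 / (72 × 3.484) × 0.85 = 3431.0 / 250.85 × 0.85 ≈ 11.6 mL/min
Patient B: CrCl = (140 − 56) × 116 / (72 × 3.38) = 9744.0 / 243.36 ≈ 40.0 mL/min
11.6 vs 40.0 mL/min → Patient B is higher.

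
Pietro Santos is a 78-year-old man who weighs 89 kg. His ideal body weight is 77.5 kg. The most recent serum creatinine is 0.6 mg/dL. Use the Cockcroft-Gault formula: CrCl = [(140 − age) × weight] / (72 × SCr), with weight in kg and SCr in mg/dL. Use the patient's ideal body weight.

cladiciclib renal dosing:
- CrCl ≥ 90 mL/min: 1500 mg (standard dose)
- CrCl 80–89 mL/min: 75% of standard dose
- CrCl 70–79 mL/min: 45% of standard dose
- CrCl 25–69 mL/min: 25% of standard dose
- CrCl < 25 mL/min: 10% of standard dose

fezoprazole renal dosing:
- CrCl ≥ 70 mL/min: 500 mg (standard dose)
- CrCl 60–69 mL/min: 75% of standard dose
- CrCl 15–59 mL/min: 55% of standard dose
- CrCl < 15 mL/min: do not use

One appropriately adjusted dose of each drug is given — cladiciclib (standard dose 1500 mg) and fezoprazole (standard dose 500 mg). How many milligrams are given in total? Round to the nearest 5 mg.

CrCl = (140 − 78) × 77.5 / (72 × 0.6) = 4805.0 / 43.20 ≈ 111.2 mL/min
CrCl ≈ 111 mL/min.
cladiciclib: ≥ 90 mL/min → 100% of 1500 mg = 1500 mg.
fezoprazole: ≥ 70 mL/min → 100% of 500 mg = 500 mg.
Total = 1500 + 500 = 2000 mg.

2000 mg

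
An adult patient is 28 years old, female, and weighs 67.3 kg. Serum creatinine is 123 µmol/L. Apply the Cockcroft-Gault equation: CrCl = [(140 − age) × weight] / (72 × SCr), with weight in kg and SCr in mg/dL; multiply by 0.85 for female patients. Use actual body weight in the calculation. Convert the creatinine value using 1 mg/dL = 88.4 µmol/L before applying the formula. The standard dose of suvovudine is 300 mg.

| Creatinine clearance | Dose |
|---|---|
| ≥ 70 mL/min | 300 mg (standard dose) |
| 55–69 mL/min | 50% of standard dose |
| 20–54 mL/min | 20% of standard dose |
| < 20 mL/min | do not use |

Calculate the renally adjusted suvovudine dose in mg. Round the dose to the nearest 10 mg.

SCr = 123 / 88.4 = 1.391 mg/dL
CrCl = (140 − 28) × 67.3 / (72 × 1.391) × 0.85 = 7537.6 / 100.15 × 0.85 ≈ 64.0 mL/min
CrCl ≈ 64 mL/min → bracket 55–69 mL/min.
50% of 300 mg = 150 mg

150 mg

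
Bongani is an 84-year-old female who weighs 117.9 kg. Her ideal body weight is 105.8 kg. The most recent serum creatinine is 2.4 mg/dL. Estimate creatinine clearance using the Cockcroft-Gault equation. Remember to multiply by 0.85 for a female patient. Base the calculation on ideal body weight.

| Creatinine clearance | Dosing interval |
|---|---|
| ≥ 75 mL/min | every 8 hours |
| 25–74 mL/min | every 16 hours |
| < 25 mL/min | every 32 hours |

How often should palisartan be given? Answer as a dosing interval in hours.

every 16 hours

CrCl = (140 − 84) × 105.8 / (72 × 2.4) × 0.85 = 5924.8 / 172.80 × 0.85 ≈ 29.1 mL/min
CrCl ≈ 29 mL/min → bracket 25–74 mL/min → every 16 hours.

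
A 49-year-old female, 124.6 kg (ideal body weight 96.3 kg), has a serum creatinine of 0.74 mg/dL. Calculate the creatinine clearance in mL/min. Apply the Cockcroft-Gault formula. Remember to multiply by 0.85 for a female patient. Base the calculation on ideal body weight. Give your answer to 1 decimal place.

CrCl = (140 − 49) × 96.3 / (72 × 0.74) × 0.85 = 8763.3 / 53.28 × 0.85 ≈ 139.8 mL/min

139.8 mL/min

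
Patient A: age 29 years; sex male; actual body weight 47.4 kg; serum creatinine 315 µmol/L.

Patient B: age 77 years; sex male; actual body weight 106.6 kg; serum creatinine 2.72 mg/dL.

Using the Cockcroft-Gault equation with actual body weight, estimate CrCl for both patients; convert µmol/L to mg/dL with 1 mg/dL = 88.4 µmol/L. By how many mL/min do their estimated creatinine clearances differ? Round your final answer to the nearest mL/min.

Patient A: SCr = 315 / 88.4 = 3.563 mg/dL
Patient A: CrCl = (140 − 29) × 47.4 / (72 × 3.563) = 5261.4 / 256.54 ≈ 20.5 mL/min
Patient B: CrCl = (140 − 77) × 106.6 / (72 × 2.72) = 6715.8 / 195.84 ≈ 34.3 mL/min
|20.5 − 34.3| = 13.8 mL/min

14 mL/min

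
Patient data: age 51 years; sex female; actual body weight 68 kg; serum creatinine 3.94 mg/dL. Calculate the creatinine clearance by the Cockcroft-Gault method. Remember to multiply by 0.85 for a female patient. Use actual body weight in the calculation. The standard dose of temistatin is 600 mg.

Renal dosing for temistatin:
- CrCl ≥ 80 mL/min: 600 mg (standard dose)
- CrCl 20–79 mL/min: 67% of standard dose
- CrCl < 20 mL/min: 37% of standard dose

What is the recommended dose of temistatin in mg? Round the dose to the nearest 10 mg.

CrCl = (140 − 51) × 68 / (72 × 3.94) × 0.85 = 6052.0 / 283.68 × 0.85 ≈ 18.1 mL/min
CrCl ≈ 18 mL/min → bracket < 20 mL/min.
37% of 600 mg = 222 mg → 220 mg

220 mg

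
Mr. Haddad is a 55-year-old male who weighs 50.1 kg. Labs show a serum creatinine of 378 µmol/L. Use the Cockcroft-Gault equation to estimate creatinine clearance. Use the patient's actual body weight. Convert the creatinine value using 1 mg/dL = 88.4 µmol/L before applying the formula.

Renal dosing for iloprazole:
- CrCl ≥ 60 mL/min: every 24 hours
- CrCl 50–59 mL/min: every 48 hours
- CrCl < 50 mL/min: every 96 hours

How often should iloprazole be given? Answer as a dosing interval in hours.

SCr = 378 / 88.4 = 4.276 mg/dL
CrCl = (140 − 55) × 50.1 / (72 × 4.276) = 4258.5 / 307.87 ≈ 13.8 mL/min
CrCl ≈ 14 mL/min → bracket < 50 mL/min → every 96 hours.

every 96 hours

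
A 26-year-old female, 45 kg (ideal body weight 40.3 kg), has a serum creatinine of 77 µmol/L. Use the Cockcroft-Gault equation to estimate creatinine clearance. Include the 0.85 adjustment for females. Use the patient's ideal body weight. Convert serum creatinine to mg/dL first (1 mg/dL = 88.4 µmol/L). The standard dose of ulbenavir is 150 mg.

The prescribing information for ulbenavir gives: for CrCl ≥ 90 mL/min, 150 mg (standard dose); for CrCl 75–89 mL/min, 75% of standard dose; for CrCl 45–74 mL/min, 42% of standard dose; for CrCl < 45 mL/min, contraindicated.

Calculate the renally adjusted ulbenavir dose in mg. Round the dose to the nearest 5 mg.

SCr = 77 / 88.4 = 0.871 mg/dL
CrCl = (140 − 26) × 40.3 / (72 × 0.871) × 0.85 = 4594.2 / 62.71 × 0.85 ≈ 62.3 mL/min
CrCl ≈ 62 mL/min → bracket 45–74 mL/min.
42% of 150 mg = 63 mg → 65 mg

65 mg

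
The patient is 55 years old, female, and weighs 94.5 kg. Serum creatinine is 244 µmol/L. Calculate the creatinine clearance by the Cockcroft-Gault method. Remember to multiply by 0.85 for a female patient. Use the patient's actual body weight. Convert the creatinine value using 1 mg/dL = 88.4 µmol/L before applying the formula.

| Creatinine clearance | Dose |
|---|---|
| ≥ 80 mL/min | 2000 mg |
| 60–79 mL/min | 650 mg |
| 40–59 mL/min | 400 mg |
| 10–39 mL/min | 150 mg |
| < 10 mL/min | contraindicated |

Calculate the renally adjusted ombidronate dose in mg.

150 mg

SCr = 244 / 88.4 = 2.76 mg/dL
CrCl = (140 − 55) × 94.5 / (72 × 2.76) × 0.85 = 8032.5 / 198.72 × 0.85 ≈ 34.4 mL/min
CrCl ≈ 34 mL/min → bracket 10–39 mL/min.
Dose for this bracket: 150 mg.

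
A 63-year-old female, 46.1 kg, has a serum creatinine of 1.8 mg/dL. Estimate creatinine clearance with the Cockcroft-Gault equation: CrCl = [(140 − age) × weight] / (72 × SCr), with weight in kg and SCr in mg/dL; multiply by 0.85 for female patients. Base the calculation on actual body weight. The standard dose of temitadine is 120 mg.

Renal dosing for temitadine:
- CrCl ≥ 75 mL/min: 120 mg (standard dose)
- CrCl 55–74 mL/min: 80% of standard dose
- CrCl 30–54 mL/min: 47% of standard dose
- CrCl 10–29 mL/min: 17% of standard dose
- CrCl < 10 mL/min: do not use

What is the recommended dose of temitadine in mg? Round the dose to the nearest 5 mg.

CrCl = (140 − 63) × 46.1 / (72 × 1.8) × 0.85 = 3549.7 / 129.60 × 0.85 ≈ 23.3 mL/min
CrCl ≈ 23 mL/min → bracket 10–29 mL/min.
17% of 120 mg = 20.4 mg → 20 mg

20 mg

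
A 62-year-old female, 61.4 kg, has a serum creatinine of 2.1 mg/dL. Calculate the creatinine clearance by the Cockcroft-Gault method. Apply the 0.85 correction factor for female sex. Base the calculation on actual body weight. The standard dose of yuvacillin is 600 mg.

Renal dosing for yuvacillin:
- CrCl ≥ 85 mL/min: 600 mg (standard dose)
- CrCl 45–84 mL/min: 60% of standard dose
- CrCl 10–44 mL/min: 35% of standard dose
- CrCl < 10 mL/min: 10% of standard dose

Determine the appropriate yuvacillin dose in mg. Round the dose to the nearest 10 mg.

CrCl = (140 − 62) × 61.4 / (72 × 2.1) × 0.85 = 4789.2 / 151.20 × 0.85 ≈ 26.9 mL/min
CrCl ≈ 27 mL/min → bracket 10–44 mL/min.
35% of 600 mg = 210 mg

210 mg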